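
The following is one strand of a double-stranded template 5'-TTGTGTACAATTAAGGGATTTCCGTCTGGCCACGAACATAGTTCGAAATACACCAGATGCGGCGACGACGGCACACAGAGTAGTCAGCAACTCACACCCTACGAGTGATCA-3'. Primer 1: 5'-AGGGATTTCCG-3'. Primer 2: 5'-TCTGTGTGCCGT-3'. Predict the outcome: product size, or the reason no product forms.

Primer 1 (AGGGATTTCCG) matches the top strand at positions 14–24; it acts as a forward primer.
Primer 2's reverse complement is ACGGCACACAGA, matching the top strand at positions 68–79; it acts as a reverse primer.
The 3' ends face each other across positions 14–79, giving a 66 bp product.

Yes — a 66 bp product.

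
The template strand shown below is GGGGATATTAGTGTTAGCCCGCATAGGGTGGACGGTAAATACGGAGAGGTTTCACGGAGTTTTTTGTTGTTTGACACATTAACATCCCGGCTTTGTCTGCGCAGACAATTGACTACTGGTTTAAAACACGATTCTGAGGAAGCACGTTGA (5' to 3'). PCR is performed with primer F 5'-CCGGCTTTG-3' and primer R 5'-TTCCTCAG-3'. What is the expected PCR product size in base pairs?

Scanning the template, CCGGCTTTG occurs at positions 87–95; this primer anneals to the bottom strand there with its 3' end pointing downstream.
Reverse complement of the reverse primer: CTGAGGAA. This occurs on the top strand at positions 134–141.
The product runs from position 87 to position 141, so its length is 141 − 87 + 1 = 55 bp.

55 bp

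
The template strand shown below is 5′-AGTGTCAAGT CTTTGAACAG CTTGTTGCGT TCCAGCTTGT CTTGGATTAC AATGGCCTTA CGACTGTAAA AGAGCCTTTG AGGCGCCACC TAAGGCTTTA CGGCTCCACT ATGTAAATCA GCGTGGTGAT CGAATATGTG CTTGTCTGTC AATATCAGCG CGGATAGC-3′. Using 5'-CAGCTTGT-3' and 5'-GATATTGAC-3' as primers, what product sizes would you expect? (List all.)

139 bp, 124 bp

The forward primer CAGCTTGT matches the top strand at positions 18–25, 33–40.
The reverse primer's reverse complement is GTCAATATC, matching at positions 148–156.
Each forward site pairs with the reverse site to give a product ending at position 156: sizes 139, 124 bp.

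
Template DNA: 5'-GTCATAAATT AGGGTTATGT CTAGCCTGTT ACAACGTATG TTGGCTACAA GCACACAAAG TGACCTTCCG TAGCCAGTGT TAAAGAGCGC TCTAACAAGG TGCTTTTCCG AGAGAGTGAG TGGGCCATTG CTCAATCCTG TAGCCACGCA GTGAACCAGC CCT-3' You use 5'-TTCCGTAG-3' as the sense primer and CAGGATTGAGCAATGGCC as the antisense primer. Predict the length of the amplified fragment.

75 bp

The forward primer matches the template at positions 66–73.
Taking the reverse complement of CAGGATTGAGCAATGGCC gives GGCCATTGCTCAATCCTG, found at positions 123–140 on the template; the primer anneals here to the top strand with its 3' end pointing upstream.
Amplicon spans positions 66–140: 75 bp.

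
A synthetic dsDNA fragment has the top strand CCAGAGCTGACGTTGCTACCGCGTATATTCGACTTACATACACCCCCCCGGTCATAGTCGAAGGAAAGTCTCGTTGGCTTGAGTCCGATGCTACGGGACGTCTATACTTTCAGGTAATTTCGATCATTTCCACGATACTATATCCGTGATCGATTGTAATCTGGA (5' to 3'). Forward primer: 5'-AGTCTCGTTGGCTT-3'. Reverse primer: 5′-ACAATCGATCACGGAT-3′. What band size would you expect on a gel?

Scanning the template, AGTCTCGTTGGCTT occurs at positions 67–80; this primer anneals to the bottom strand there with its 3' end pointing downstream.
Reverse complement of the reverse primer: ATCCGTGATCGATTGT. This occurs on the top strand at positions 142–157.
Product length = (reverse-primer end) − (forward-primer start) + 1 = 157 − 67 + 1 = 91 bp.

91 bp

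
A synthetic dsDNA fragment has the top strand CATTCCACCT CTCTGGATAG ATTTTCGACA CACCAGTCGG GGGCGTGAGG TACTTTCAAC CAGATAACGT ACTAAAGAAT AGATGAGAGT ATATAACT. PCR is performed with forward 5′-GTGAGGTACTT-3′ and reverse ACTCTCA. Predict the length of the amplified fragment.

46 bp

Forward primer GTGAGGTACTT is found on the top strand at positions 45–55.
The reverse primer's reverse complement is TGAGAGT, which matches the template at positions 84–90.
Amplicon spans positions 45–90: 46 bp.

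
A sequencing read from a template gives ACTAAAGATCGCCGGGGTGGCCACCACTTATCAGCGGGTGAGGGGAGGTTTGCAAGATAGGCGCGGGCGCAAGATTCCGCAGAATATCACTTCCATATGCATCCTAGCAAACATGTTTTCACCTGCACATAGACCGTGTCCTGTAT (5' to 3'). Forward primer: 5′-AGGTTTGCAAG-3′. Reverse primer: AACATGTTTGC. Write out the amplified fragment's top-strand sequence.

5'-AGGTTTGCAAGATAGGCGCGGGCGCAAGATTCCGCAGAATATCACTTCCATATGCATCCTAGCAAACATGTT-3'

Scanning the template, AGGTTTGCAAG occurs at positions 46–56; this primer anneals to the bottom strand there with its 3' end pointing downstream.
The reverse primer's reverse complement is GCAAACATGTT, which matches the template at positions 107–117.
The product is the template from position 46 through 117 (72 bp).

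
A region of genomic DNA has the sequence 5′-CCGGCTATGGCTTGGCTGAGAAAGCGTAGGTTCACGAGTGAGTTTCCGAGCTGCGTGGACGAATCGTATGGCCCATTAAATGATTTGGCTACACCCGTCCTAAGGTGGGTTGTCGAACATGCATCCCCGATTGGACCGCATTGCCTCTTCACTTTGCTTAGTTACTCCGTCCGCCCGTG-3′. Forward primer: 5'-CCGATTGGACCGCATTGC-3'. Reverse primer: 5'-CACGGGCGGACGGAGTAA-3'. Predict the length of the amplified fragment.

53 bp

Scanning the template, CCGATTGGACCGCATTGC occurs at positions 127–144; this primer anneals to the bottom strand there with its 3' end pointing downstream.
Taking the reverse complement of CACGGGCGGACGGAGTAA gives TTACTCCGTCCGCCCGTG, found at positions 162–179 on the template; the primer anneals here to the top strand with its 3' end pointing upstream.
The product runs from position 127 to position 179, so its length is 179 − 127 + 1 = 53 bp.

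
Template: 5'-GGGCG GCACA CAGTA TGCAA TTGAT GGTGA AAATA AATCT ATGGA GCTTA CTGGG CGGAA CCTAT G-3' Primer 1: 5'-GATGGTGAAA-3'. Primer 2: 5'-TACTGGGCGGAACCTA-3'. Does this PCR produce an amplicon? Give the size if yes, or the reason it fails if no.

No product — both primers anneal to the same strand and extend in the same direction.

Primer 1 (GATGGTGAAA) matches the top strand at positions 23–32 (3' end points downstream).
Primer 2 (TACTGGGCGGAACCTA) also matches the top strand directly, at positions 49–64 — its reverse complement TAGGTTCCGCCCAGTA is not present.
Both primers anneal to the bottom strand with 3' ends pointing the same way, so neither can prime synthesis back toward the other.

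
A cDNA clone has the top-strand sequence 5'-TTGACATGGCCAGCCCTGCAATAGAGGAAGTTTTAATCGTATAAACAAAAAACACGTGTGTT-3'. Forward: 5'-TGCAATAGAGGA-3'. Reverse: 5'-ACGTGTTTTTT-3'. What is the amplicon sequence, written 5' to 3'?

5'-TGCAATAGAGGAAGTTTTAATCGTATAAACAAAAAACACGT-3'

The forward primer matches the template at positions 17–28.
The reverse primer's reverse complement is AAAAAACACGT, which matches the template at positions 47–57.
The product is the template from position 17 through 57 (41 bp).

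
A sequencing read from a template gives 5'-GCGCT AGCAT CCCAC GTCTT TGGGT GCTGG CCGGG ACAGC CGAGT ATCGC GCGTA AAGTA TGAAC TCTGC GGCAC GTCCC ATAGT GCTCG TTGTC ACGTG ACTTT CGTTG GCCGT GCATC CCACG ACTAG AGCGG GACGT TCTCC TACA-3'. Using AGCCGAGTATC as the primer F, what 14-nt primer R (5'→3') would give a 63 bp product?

5'-CACGTGACAACGAG-3'

The forward primer binds at positions 38–48, so a 63 bp product ends at position 38 + 63 − 1 = 100.
The reverse primer anneals to the top strand over positions 87–100, i.e. to CTCGTTGTCACGTG.
Its sequence written 5'→3' is the reverse complement: CACGTGACAACGAG.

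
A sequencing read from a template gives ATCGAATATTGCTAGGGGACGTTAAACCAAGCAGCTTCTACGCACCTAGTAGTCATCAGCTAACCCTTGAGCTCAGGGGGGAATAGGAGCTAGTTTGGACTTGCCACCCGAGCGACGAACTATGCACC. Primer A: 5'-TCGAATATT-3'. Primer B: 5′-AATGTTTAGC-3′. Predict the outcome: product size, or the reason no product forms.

Primer B (AATGTTTAGC) does not match the top strand, and its reverse complement GCTAAACATT does not match either.
With no annealing site for primer B, no amplification occurs.

No product — primer B has no binding site in the template.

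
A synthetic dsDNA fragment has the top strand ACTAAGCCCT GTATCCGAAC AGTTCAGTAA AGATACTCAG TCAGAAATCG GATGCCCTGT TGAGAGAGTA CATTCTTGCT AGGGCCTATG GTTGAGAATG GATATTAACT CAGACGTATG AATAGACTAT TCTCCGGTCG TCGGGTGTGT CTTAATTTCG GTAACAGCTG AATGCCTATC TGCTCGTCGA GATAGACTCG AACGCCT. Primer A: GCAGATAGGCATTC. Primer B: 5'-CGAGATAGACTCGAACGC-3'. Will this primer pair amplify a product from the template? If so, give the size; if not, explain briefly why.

Primer A (GCAGATAGGCATTC) has reverse complement GAATGCCTATCTGC, which matches the top strand at positions 170–183; primer A anneals to the top strand there with its 3' end pointing upstream toward position 170.
Primer B (CGAGATAGACTCGAACGC) matches the top strand directly at positions 188–205; it anneals to the bottom strand with its 3' end pointing downstream toward position 205.
The 3' ends diverge (primer A extends toward position 1, primer B toward position 207), so the primers never converge on a shared product.

No product — the primers' 3' ends point away from each other.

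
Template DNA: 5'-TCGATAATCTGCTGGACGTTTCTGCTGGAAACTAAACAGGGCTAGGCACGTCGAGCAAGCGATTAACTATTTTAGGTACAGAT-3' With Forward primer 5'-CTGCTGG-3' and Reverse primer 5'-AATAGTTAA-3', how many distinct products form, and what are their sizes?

Two products: 63 bp, 50 bp

The forward primer CTGCTGG matches the top strand at positions 9–15, 22–28.
The reverse primer's reverse complement is TTAACTATT, matching at positions 63–71.
Each forward site pairs with the reverse site to give a product ending at position 71: sizes 63, 50 bp.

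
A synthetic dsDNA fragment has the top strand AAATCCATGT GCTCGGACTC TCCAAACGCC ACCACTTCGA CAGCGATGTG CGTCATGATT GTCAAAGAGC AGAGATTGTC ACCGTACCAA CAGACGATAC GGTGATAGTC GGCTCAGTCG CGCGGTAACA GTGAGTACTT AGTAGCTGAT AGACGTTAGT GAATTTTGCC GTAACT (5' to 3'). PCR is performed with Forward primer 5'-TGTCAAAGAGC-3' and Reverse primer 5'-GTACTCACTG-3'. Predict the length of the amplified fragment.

Scanning the template, TGTCAAAGAGC occurs at positions 60–70; this primer anneals to the bottom strand there with its 3' end pointing downstream.
Reverse complement of the reverse primer: CAGTGAGTAC. This occurs on the top strand at positions 129–138.
Product length = (reverse-primer end) − (forward-primer start) + 1 = 138 − 60 + 1 = 79 bp.

79 bp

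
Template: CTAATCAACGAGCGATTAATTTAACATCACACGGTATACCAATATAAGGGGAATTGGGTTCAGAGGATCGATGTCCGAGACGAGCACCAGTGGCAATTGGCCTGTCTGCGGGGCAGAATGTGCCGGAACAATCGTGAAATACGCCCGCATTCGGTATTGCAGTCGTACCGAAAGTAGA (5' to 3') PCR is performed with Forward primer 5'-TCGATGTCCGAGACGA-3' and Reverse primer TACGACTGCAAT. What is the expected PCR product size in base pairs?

The forward primer matches the template at positions 68–83.
The reverse primer's reverse complement is ATTGCAGTCGTA, which matches the template at positions 156–167.
Amplicon spans positions 68–167: 100 bp.

100 bp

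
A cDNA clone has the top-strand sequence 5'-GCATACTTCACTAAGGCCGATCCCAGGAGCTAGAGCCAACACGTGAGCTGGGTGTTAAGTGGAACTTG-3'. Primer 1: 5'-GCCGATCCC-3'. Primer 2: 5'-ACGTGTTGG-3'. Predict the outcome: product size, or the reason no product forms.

Yes — a 29 bp product.

Primer 1 (GCCGATCCC) matches the top strand at positions 16–24; it acts as a forward primer.
Primer 2's reverse complement is CCAACACGT, matching the top strand at positions 36–44; it acts as a reverse primer.
The 3' ends face each other across positions 16–44, giving a 29 bp product.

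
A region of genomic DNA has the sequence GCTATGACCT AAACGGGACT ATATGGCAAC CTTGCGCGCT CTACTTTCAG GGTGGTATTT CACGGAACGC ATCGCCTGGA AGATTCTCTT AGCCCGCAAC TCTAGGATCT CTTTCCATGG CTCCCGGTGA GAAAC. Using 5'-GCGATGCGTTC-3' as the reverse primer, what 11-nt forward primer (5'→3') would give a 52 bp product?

The reverse primer's reverse complement GAACGCATCGC matches the template at positions 65–75, so the product ends at position 75.
A 52 bp product then starts at position 75 − 52 + 1 = 24.
The forward primer is identical to the top strand there: TGGCAACCTTG.

5'-TGGCAACCTTG-3'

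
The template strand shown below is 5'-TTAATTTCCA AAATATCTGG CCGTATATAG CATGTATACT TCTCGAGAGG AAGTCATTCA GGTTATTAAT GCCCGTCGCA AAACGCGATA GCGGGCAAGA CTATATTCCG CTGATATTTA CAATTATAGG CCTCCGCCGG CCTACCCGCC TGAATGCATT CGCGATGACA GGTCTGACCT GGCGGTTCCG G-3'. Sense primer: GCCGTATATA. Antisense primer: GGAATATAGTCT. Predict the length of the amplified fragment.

Forward primer GCCGTATATA is found on the top strand at positions 20–29.
The reverse primer's reverse complement is AGACTATATTCC, which matches the template at positions 98–109.
Product length = (reverse-primer end) − (forward-primer start) + 1 = 109 − 20 + 1 = 90 bp.

90 bp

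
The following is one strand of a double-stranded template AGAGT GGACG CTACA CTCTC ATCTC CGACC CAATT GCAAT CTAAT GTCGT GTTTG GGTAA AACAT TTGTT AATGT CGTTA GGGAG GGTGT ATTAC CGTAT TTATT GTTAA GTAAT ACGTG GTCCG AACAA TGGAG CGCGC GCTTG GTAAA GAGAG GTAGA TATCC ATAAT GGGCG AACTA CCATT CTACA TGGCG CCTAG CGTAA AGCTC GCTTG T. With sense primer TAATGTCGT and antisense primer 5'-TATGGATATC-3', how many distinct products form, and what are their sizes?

The forward primer TAATGTCGT matches the top strand at positions 42–50, 70–78.
The reverse primer's reverse complement is GATATCCATA, matching at positions 159–168.
Each forward site pairs with the reverse site to give a product ending at position 168: sizes 127, 99 bp.

Two products: 127 bp, 99 bp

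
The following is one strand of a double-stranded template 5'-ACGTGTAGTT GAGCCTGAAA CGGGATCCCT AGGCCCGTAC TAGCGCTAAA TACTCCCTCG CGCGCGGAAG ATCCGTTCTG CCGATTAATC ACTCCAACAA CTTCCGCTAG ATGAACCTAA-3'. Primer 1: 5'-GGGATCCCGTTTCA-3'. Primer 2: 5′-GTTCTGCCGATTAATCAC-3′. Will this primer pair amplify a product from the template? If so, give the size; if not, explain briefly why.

Primer 1 (GGGATCCCGTTTCA) has reverse complement TGAAACGGGATCCC, which matches the top strand at positions 16–29; primer 1 anneals to the top strand there with its 3' end pointing upstream toward position 16.
Primer 2 (GTTCTGCCGATTAATCAC) matches the top strand directly at positions 75–92; it anneals to the bottom strand with its 3' end pointing downstream toward position 92.
The 3' ends diverge (primer 1 extends toward position 1, primer 2 toward position 120), so the primers never converge on a shared product.

No product — the primers' 3' ends point away from each other.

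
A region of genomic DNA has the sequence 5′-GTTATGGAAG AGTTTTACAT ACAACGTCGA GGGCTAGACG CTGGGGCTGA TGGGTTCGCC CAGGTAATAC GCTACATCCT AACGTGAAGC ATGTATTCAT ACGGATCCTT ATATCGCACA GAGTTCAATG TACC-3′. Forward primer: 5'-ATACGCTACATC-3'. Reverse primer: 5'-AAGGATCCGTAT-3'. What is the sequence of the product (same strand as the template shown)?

5'-ATACGCTACATCCTAACGTGAAGCATGTATTCATACGGATCCTT-3'

The forward primer matches the template at positions 67–78.
The reverse primer's reverse complement is ATACGGATCCTT, which matches the template at positions 99–110.
The product is the template from position 67 through 110 (44 bp).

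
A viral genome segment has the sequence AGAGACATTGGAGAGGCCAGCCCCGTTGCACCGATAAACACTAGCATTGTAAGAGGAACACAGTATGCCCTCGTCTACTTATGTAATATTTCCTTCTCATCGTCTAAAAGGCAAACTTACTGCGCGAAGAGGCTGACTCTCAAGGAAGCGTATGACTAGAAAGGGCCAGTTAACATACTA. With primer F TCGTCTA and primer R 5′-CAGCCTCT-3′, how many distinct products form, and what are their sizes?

Two products: 65 bp, 36 bp

The forward primer TCGTCTA matches the top strand at positions 71–77, 100–106.
The reverse primer's reverse complement is AGAGGCTG, matching at positions 128–135.
Each forward site pairs with the reverse site to give a product ending at position 135: sizes 65, 36 bp.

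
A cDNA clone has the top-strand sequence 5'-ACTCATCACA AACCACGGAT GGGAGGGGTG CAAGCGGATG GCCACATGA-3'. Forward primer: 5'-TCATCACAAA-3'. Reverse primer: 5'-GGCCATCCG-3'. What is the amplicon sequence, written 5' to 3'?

5'-TCATCACAAACCACGGATGGGAGGGGTGCAAGCGGATGGCC-3'

Scanning the template, TCATCACAAA occurs at positions 3–12; this primer anneals to the bottom strand there with its 3' end pointing downstream.
Taking the reverse complement of GGCCATCCG gives CGGATGGCC, found at positions 35–43 on the template; the primer anneals here to the top strand with its 3' end pointing upstream.
The product is the template from position 3 through 43 (41 bp).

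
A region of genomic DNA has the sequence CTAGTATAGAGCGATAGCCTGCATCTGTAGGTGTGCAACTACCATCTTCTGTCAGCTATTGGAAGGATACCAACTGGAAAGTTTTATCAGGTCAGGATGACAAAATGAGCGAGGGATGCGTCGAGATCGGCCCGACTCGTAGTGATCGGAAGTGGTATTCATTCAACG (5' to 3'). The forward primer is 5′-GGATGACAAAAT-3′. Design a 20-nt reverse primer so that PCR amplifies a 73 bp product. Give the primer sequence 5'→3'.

5'-GTTGAATGAATACCACTTCC-3'

The forward primer binds at positions 95–106, so a 73 bp product ends at position 95 + 73 − 1 = 167.
The reverse primer anneals to the top strand over positions 148–167, i.e. to GGAAGTGGTATTCATTCAAC.
Its sequence written 5'→3' is the reverse complement: GTTGAATGAATACCACTTCC.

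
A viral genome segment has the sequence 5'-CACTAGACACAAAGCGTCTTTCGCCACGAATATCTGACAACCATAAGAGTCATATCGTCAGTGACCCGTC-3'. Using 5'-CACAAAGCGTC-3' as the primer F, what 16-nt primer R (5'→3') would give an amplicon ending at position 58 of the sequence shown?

5'-ACGATATGACTCTTAT-3'

The forward primer binds at positions 8–18; the product's 3' end on the top strand is position 58.
The reverse primer anneals to the top strand over positions 43–58, i.e. to ATAAGAGTCATATCGT.
Its sequence written 5'→3' is the reverse complement: ACGATATGACTCTTAT.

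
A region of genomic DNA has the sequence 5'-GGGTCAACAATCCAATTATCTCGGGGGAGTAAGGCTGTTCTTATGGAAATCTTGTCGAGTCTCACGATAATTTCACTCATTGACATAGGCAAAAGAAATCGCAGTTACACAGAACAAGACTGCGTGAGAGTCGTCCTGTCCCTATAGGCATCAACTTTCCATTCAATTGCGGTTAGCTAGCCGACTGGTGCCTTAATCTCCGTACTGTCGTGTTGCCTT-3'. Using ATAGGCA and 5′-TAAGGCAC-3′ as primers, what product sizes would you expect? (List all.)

111 bp, 52 bp

The forward primer ATAGGCA matches the top strand at positions 85–91, 144–150.
The reverse primer's reverse complement is GTGCCTTA, matching at positions 188–195.
Each forward site pairs with the reverse site to give a product ending at position 195: sizes 111, 52 bp.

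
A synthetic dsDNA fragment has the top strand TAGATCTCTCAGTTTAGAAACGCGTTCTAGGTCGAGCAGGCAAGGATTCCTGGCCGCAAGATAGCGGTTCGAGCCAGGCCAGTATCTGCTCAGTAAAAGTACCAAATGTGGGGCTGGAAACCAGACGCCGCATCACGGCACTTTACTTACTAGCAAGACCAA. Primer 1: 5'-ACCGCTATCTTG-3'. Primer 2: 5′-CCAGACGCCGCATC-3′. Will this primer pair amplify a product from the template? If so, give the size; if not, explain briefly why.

No product — the primers' 3' ends point away from each other.

Primer 1 (ACCGCTATCTTG) has reverse complement CAAGATAGCGGT, which matches the top strand at positions 57–68; primer 1 anneals to the top strand there with its 3' end pointing upstream toward position 57.
Primer 2 (CCAGACGCCGCATC) matches the top strand directly at positions 121–134; it anneals to the bottom strand with its 3' end pointing downstream toward position 134.
The 3' ends diverge (primer 1 extends toward position 1, primer 2 toward position 162), so the primers never converge on a shared product.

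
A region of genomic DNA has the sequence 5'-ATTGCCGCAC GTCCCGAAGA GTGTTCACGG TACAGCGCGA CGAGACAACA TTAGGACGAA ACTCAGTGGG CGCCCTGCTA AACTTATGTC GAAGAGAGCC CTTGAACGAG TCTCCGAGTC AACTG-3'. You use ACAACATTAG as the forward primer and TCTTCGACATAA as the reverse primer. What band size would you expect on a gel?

The forward primer matches the template at positions 45–54.
Reverse complement of the reverse primer: TTATGTCGAAGA. This occurs on the top strand at positions 84–95.
Amplicon spans positions 45–95: 51 bp.

51 bp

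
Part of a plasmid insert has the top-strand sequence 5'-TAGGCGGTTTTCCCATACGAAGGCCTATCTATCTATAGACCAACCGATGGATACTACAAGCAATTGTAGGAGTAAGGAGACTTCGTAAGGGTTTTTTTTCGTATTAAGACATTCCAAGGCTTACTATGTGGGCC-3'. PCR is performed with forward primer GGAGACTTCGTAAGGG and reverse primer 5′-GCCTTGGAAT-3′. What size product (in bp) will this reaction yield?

Scanning the template, GGAGACTTCGTAAGGG occurs at positions 76–91; this primer anneals to the bottom strand there with its 3' end pointing downstream.
The reverse primer's reverse complement is ATTCCAAGGC, which matches the template at positions 111–120.
Product length = (reverse-primer end) − (forward-primer start) + 1 = 120 − 76 + 1 = 45 bp.

45 bp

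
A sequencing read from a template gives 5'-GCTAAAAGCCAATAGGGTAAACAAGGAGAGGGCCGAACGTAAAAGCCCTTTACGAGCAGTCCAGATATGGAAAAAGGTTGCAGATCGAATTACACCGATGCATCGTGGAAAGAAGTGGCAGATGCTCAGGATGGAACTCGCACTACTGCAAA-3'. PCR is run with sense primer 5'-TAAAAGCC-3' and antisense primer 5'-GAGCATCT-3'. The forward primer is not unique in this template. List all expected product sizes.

125 bp, 88 bp

The forward primer TAAAAGCC matches the top strand at positions 3–10, 40–47.
The reverse primer's reverse complement is AGATGCTC, matching at positions 120–127.
Each forward site pairs with the reverse site to give a product ending at position 127: sizes 125, 88 bp.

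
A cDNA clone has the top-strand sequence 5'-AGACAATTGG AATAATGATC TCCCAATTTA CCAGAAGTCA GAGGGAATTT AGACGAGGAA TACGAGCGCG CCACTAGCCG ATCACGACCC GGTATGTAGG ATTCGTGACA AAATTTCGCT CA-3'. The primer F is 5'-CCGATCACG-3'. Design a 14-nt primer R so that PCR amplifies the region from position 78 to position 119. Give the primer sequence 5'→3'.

5'-GCGAAATTTTGTCA-3'

The product's 3' end on the top strand is position 119.
The reverse primer anneals to the top strand over positions 106–119, i.e. to TGACAAAATTTCGC.
Its sequence written 5'→3' is the reverse complement: GCGAAATTTTGTCA.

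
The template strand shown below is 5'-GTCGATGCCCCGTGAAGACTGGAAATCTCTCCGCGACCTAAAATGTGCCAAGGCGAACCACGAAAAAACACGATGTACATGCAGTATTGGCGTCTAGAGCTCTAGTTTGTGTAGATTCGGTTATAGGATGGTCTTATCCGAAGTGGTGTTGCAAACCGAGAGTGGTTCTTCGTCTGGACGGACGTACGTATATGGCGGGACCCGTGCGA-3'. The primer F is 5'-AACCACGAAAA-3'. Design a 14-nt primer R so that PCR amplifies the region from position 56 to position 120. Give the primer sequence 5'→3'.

The product's 3' end on the top strand is position 120.
The reverse primer anneals to the top strand over positions 107–120, i.e. to TTGTGTAGATTCGG.
Its sequence written 5'→3' is the reverse complement: CCGAATCTACACAA.

5'-CCGAATCTACACAA-3'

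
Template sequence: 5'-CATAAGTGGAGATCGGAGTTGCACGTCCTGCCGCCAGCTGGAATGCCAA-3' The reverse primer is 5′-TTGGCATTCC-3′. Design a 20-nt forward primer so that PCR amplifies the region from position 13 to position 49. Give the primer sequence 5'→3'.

5'-TCGGAGTTGCACGTCCTGCC-3'

The reverse primer's reverse complement GGAATGCCAA matches the template at positions 40–49; the product starts at position 13.
The forward primer is identical to the top strand over positions 13–32: TCGGAGTTGCACGTCCTGCC.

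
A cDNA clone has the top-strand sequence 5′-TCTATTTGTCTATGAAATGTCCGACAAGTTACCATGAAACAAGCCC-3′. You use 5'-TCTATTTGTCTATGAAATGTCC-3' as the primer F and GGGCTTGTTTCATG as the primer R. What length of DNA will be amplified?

46 bp

The forward primer matches the template at positions 1–22.
The reverse primer's reverse complement is CATGAAACAAGCCC, which matches the template at positions 33–46.
Amplicon spans positions 1–46: 46 bp.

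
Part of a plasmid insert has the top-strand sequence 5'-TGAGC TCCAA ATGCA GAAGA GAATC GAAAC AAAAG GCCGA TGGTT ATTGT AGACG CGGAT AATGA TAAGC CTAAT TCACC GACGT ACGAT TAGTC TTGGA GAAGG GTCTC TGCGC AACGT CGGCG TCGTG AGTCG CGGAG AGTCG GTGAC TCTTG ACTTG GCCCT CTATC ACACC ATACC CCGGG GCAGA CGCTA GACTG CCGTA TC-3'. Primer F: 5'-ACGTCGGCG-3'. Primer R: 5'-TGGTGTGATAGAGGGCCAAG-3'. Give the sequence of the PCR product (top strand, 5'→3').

Forward primer ACGTCGGCG is found on the top strand at positions 117–125.
Taking the reverse complement of TGGTGTGATAGAGGGCCAAG gives CTTGGCCCTCTATCACACCA, found at positions 157–176 on the template; the primer anneals here to the top strand with its 3' end pointing upstream.
The product is the template from position 117 through 176 (60 bp).

5'-ACGTCGGCGTCGTGAGTCGCGGAGAGTCGGTGACTCTTGACTTGGCCCTCTATCACACCA-3'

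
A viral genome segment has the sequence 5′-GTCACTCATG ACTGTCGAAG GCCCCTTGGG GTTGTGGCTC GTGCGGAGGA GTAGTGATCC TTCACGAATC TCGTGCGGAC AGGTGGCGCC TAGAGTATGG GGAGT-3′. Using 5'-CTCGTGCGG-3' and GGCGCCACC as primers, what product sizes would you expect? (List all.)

The forward primer CTCGTGCGG matches the top strand at positions 38–46, 70–78.
The reverse primer's reverse complement is GGTGGCGCC, matching at positions 82–90.
Each forward site pairs with the reverse site to give a product ending at position 90: sizes 53, 21 bp.

53 bp, 21 bp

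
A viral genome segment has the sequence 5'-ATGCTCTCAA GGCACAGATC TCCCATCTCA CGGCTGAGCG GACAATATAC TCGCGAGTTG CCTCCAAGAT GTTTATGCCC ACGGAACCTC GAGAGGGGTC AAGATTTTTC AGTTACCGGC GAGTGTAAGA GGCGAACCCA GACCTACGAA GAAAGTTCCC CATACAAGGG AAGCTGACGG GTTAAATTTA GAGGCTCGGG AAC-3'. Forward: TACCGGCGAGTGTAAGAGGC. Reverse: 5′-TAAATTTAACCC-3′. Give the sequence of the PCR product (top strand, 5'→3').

The forward primer matches the template at positions 114–133.
Taking the reverse complement of TAAATTTAACCC gives GGGTTAAATTTA, found at positions 179–190 on the template; the primer anneals here to the top strand with its 3' end pointing upstream.
The product is the template from position 114 through 190 (77 bp).

5'-TACCGGCGAGTGTAAGAGGCGAACCCAGACCTACGAAGAAAGTTCCCCATACAAGGGAAGCTGACGGGTTAAATTTA-3'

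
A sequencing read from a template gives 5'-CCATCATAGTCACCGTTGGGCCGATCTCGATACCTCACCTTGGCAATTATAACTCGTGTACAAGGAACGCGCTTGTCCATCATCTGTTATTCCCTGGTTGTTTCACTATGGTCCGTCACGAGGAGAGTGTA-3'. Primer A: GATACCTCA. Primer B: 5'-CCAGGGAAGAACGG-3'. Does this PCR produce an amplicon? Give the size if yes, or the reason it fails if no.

No product — primer B has no binding site in the template.

Primer B (CCAGGGAAGAACGG) does not match the top strand, and its reverse complement CCGTTCTTCCCTGG does not match either.
With no annealing site for primer B, no amplification occurs.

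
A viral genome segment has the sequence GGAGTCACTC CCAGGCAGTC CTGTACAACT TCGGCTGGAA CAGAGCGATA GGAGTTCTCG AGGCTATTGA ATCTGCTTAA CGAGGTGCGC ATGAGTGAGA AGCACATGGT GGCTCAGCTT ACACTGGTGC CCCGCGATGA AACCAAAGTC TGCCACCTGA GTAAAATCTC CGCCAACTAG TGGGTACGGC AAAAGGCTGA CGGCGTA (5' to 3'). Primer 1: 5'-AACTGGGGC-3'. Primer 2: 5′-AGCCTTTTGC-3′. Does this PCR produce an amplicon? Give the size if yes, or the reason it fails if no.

No product — primer 1 has no binding site in the template.

Primer 1 (AACTGGGGC) does not match the top strand, and its reverse complement GCCCCAGTT does not match either.
With no annealing site for primer 1, no amplification occurs.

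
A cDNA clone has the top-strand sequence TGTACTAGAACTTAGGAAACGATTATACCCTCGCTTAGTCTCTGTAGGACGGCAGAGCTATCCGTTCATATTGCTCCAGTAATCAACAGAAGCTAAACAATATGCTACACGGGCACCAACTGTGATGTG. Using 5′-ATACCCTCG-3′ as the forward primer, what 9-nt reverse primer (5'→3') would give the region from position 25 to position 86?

5'-TTGATTACT-3'

The product's 3' end on the top strand is position 86.
The reverse primer anneals to the top strand over positions 78–86, i.e. to AGTAATCAA.
Its sequence written 5'→3' is the reverse complement: TTGATTACT.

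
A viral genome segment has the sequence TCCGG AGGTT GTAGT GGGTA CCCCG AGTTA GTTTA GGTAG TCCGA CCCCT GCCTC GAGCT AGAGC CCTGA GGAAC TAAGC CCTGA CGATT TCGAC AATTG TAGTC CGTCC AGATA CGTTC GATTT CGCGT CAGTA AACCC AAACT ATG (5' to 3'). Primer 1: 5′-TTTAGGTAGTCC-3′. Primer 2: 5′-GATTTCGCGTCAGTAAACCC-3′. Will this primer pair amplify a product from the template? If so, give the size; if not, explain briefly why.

No product — both primers anneal to the same strand and extend in the same direction.

Primer 1 (TTTAGGTAGTCC) matches the top strand at positions 32–43 (3' end points downstream).
Primer 2 (GATTTCGCGTCAGTAAACCC) also matches the top strand directly, at positions 121–140 — its reverse complement GGGTTTACTGACGCGAAATC is not present.
Both primers anneal to the bottom strand with 3' ends pointing the same way, so neither can prime synthesis back toward the other.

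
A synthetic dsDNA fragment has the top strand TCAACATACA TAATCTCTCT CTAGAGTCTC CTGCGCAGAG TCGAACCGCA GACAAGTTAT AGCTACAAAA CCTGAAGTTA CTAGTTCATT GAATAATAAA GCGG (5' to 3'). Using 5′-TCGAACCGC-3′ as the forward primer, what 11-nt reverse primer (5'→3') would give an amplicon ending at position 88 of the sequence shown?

The forward primer binds at positions 41–49; the product's 3' end on the top strand is position 88.
The reverse primer anneals to the top strand over positions 78–88, i.e. to TTACTAGTTCA.
Its sequence written 5'→3' is the reverse complement: TGAACTAGTAA.

5'-TGAACTAGTAA-3'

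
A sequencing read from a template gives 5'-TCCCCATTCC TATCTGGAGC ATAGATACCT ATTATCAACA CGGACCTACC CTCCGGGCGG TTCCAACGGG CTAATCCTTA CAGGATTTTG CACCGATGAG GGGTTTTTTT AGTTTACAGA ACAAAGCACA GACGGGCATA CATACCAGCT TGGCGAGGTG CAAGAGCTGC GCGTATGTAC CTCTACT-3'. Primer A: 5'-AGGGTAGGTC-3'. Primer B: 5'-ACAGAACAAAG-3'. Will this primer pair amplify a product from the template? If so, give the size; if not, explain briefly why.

No product — the primers' 3' ends point away from each other.

Primer A (AGGGTAGGTC) has reverse complement GACCTACCCT, which matches the top strand at positions 43–52; primer A anneals to the top strand there with its 3' end pointing upstream toward position 43.
Primer B (ACAGAACAAAG) matches the top strand directly at positions 116–126; it anneals to the bottom strand with its 3' end pointing downstream toward position 126.
The 3' ends diverge (primer A extends toward position 1, primer B toward position 187), so the primers never converge on a shared product.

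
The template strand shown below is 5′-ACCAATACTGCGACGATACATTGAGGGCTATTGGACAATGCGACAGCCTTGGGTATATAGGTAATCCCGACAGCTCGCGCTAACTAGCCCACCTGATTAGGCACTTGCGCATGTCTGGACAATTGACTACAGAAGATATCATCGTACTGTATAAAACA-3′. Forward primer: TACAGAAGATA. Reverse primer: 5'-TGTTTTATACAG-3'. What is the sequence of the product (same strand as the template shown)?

5'-TACAGAAGATATCATCGTACTGTATAAAACA-3'

The forward primer matches the template at positions 128–138.
Taking the reverse complement of TGTTTTATACAG gives CTGTATAAAACA, found at positions 147–158 on the template; the primer anneals here to the top strand with its 3' end pointing upstream.
The product is the template from position 128 through 158 (31 bp).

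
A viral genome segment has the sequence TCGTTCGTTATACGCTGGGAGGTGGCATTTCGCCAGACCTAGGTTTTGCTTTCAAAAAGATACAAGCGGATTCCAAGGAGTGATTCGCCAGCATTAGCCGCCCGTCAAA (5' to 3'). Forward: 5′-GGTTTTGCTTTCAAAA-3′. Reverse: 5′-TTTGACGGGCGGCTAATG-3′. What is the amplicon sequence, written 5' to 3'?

Scanning the template, GGTTTTGCTTTCAAAA occurs at positions 42–57; this primer anneals to the bottom strand there with its 3' end pointing downstream.
The reverse primer's reverse complement is CATTAGCCGCCCGTCAAA, which matches the template at positions 92–109.
The product is the template from position 42 through 109 (68 bp).

5'-GGTTTTGCTTTCAAAAAGATACAAGCGGATTCCAAGGAGTGATTCGCCAGCATTAGCCGCCCGTCAAA-3'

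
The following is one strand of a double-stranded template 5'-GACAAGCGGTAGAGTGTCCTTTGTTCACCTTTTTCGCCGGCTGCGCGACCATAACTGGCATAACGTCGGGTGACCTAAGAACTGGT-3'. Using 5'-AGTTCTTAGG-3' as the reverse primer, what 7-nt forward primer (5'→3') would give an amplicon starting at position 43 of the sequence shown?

The reverse primer's reverse complement CCTAAGAACT matches the template at positions 74–83; the product starts at position 43.
The forward primer is identical to the top strand over positions 43–49: GCGCGAC.

5'-GCGCGAC-3'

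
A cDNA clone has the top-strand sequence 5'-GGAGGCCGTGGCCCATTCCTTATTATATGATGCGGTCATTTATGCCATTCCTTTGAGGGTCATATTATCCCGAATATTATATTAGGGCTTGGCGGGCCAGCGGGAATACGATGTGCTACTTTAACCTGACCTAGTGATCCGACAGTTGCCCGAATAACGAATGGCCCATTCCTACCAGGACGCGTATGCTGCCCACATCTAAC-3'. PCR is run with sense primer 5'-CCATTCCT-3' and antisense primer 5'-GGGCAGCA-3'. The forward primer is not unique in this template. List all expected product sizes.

The forward primer CCATTCCT matches the top strand at positions 13–20, 45–52, 166–173.
The reverse primer's reverse complement is TGCTGCCC, matching at positions 187–194.
Each forward site pairs with the reverse site to give a product ending at position 194: sizes 182, 150, 29 bp.

182 bp, 150 bp, 29 bp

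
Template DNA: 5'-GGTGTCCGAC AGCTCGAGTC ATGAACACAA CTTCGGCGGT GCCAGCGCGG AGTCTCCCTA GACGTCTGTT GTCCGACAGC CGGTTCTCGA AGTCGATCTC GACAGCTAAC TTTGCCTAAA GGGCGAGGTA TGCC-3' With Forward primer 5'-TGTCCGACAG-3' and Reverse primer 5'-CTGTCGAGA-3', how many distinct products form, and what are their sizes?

Two products: 103 bp, 36 bp

The forward primer TGTCCGACAG matches the top strand at positions 3–12, 70–79.
The reverse primer's reverse complement is TCTCGACAG, matching at positions 97–105.
Each forward site pairs with the reverse site to give a product ending at position 105: sizes 103, 36 bp.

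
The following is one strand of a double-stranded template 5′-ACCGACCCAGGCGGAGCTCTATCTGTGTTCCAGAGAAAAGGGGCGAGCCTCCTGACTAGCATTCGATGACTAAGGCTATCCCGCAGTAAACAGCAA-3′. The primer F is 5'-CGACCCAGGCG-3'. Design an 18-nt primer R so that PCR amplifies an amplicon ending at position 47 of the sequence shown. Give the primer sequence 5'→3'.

5'-CTCGCCCCTTTTCTCTGG-3'

The forward primer binds at positions 3–13; the product's 3' end on the top strand is position 47.
The reverse primer anneals to the top strand over positions 30–47, i.e. to CCAGAGAAAAGGGGCGAG.
Its sequence written 5'→3' is the reverse complement: CTCGCCCCTTTTCTCTGG.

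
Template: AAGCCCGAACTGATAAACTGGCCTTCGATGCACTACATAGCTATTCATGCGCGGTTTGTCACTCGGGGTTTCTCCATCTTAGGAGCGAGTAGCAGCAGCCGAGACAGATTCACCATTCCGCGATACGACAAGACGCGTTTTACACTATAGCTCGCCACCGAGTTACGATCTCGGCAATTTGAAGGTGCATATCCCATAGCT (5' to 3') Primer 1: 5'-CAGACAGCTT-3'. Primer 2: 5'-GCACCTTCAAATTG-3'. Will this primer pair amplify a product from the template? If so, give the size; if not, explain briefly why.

Primer 1 (CAGACAGCTT) does not match the top strand, and its reverse complement AAGCTGTCTG does not match either.
With no annealing site for primer 1, no amplification occurs.

No product — primer 1 has no binding site in the template.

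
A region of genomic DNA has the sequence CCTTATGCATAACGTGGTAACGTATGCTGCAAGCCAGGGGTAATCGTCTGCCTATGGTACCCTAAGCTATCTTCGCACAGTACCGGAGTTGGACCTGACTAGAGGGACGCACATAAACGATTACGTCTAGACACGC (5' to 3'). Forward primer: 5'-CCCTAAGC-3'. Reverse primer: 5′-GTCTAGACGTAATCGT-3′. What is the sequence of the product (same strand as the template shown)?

5'-CCCTAAGCTATCTTCGCACAGTACCGGAGTTGGACCTGACTAGAGGGACGCACATAAACGATTACGTCTAGAC-3'

The forward primer matches the template at positions 60–67.
Taking the reverse complement of GTCTAGACGTAATCGT gives ACGATTACGTCTAGAC, found at positions 117–132 on the template; the primer anneals here to the top strand with its 3' end pointing upstream.
The product is the template from position 60 through 132 (73 bp).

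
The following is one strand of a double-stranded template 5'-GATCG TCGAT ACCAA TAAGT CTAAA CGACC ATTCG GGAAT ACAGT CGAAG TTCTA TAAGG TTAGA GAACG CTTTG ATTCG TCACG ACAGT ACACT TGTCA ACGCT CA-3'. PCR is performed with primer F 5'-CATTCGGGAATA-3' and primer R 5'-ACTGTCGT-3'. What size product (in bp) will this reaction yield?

The forward primer matches the template at positions 30–41.
The reverse primer's reverse complement is ACGACAGT, which matches the template at positions 83–90.
Amplicon spans positions 30–90: 61 bp.

61 bp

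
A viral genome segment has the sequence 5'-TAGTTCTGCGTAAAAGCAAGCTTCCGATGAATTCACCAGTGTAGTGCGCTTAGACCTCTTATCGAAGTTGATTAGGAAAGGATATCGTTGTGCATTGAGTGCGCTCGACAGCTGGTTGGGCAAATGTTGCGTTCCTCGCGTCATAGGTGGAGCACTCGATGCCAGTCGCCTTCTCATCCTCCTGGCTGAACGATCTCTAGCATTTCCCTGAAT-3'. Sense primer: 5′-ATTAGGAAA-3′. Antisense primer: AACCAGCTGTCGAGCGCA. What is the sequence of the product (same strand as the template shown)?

5'-ATTAGGAAAGGATATCGTTGTGCATTGAGTGCGCTCGACAGCTGGTT-3'

Scanning the template, ATTAGGAAA occurs at positions 71–79; this primer anneals to the bottom strand there with its 3' end pointing downstream.
The reverse primer's reverse complement is TGCGCTCGACAGCTGGTT, which matches the template at positions 100–117.
The product is the template from position 71 through 117 (47 bp).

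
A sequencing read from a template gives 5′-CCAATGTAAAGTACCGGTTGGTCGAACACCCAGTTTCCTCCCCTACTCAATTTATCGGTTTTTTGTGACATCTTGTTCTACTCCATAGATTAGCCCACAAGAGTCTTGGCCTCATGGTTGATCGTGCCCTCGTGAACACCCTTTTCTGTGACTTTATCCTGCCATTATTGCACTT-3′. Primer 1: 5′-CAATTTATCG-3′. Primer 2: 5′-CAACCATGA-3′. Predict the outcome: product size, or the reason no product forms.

Yes — a 73 bp product.

Primer 1 (CAATTTATCG) matches the top strand at positions 48–57; it acts as a forward primer.
Primer 2's reverse complement is TCATGGTTG, matching the top strand at positions 112–120; it acts as a reverse primer.
The 3' ends face each other across positions 48–120, giving a 73 bp product.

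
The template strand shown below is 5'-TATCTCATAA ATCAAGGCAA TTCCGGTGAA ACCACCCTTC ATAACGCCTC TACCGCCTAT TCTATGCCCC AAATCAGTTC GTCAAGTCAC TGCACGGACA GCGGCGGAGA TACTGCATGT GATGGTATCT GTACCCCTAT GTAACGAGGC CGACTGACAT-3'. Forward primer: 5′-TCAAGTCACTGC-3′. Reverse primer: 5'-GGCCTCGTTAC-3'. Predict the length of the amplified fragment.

The forward primer matches the template at positions 82–93.
Reverse complement of the reverse primer: GTAACGAGGCC. This occurs on the top strand at positions 141–151.
Product length = (reverse-primer end) − (forward-primer start) + 1 = 151 − 82 + 1 = 70 bp.

70 bp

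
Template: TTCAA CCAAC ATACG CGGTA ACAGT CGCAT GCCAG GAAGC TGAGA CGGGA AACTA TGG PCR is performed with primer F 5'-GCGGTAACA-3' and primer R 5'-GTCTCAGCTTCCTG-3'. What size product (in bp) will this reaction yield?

The forward primer matches the template at positions 15–23.
The reverse primer's reverse complement is CAGGAAGCTGAGAC, which matches the template at positions 33–46.
Product length = (reverse-primer end) − (forward-primer start) + 1 = 46 − 15 + 1 = 32 bp.

32 bp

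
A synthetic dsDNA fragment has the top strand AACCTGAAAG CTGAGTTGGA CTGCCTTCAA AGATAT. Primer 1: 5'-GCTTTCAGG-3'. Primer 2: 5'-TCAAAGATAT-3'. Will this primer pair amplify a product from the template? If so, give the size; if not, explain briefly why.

No product — the primers' 3' ends point away from each other.

Primer 1 (GCTTTCAGG) has reverse complement CCTGAAAGC, which matches the top strand at positions 3–11; primer 1 anneals to the top strand there with its 3' end pointing upstream toward position 3.
Primer 2 (TCAAAGATAT) matches the top strand directly at positions 27–36; it anneals to the bottom strand with its 3' end pointing downstream toward position 36.
The 3' ends diverge (primer 1 extends toward position 1, primer 2 toward position 36), so the primers never converge on a shared product.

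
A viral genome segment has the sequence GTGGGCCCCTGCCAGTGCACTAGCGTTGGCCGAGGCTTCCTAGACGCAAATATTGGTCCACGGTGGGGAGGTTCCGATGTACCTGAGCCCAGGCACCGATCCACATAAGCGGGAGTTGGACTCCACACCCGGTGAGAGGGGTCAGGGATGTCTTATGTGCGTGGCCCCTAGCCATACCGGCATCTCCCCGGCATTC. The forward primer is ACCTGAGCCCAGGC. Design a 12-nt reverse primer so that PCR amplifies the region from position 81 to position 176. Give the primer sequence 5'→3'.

The product's 3' end on the top strand is position 176.
The reverse primer anneals to the top strand over positions 165–176, i.e. to CCCCTAGCCATA.
Its sequence written 5'→3' is the reverse complement: TATGGCTAGGGG.

5'-TATGGCTAGGGG-3'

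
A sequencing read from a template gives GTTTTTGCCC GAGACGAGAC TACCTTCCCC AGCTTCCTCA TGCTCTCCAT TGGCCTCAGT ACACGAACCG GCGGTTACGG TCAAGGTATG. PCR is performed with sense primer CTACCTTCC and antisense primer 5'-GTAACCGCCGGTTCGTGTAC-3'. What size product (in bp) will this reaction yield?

59 bp

The forward primer matches the template at positions 20–28.
Taking the reverse complement of GTAACCGCCGGTTCGTGTAC gives GTACACGAACCGGCGGTTAC, found at positions 59–78 on the template; the primer anneals here to the top strand with its 3' end pointing upstream.
Product length = (reverse-primer end) − (forward-primer start) + 1 = 78 − 20 + 1 = 59 bp.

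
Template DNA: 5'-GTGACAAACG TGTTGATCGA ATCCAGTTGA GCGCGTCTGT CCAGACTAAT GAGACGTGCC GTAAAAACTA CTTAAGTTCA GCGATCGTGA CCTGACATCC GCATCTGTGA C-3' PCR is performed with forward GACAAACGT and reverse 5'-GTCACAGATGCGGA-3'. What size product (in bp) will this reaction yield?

109 bp

Scanning the template, GACAAACGT occurs at positions 3–11; this primer anneals to the bottom strand there with its 3' end pointing downstream.
Reverse complement of the reverse primer: TCCGCATCTGTGAC. This occurs on the top strand at positions 98–111.
Product length = (reverse-primer end) − (forward-primer start) + 1 = 111 − 3 + 1 = 109 bp.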